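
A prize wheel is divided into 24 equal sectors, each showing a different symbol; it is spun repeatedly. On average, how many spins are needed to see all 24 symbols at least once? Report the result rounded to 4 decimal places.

90.6230

Split into phases: going from k distinct to k+1 distinct takes on average 24/(24-k) spins.
E[T] = 24/24 + 24/23 + 24/22 + ... + 24/2 + 24/1 = 24·H_{24}.
H_{24} = 3.77596, so E[T] = 90.62300.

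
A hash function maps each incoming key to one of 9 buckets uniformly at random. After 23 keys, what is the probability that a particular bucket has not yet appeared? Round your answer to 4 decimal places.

Each key misses the fixed bucket with probability (9-1)/9 = 8/9, independently.
P(still missing after 23) = (8/9)^23 = 0.06660.

0.0666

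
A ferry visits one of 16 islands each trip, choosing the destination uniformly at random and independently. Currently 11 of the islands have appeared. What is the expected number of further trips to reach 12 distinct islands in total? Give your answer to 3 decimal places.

With k distinct islands already seen, the next new one takes an expected 16/(16-k) trips.
Only the k = 11 term is needed: E = 16/5 = 3.2000.

3.200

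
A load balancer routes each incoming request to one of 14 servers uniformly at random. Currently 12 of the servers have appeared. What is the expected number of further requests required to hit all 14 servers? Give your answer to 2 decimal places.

From k distinct to k+1 distinct takes on average 14/(14-k) requests.
Sum over k = 12,...,13: E = 14/2 + 14/1 = 21.000.

21.00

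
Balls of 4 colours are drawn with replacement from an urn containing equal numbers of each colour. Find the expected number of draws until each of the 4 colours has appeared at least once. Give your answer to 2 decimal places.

8.33

After k distinct colours have appeared, the next draw gives a new one with probability (4-k)/4, so the expected wait for the (k+1)-th is 4/(4-k).
E[T] = 4/4 + 4/3 + 4/2 + 4/1 = 4·H_{4}.
H_{4} = 2.083, so E[T] = 8.333.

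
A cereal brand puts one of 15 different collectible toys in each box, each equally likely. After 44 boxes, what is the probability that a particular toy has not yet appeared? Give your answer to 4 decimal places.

0.0480

On each box the fixed toy fails to appear with probability 14/15.
P(still missing after 44) = (14/15)^44 = 0.04804.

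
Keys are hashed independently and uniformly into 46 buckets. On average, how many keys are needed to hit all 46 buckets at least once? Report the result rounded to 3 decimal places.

The wait to go from k to k+1 distinct buckets is geometric with mean 46/(46-k).
E[T] = 46/46 + 46/45 + 46/44 + ... + 46/2 + 46/1 = 46·H_{46}.
H_{46} = 4.4167, so E[T] = 203.1676.

203.168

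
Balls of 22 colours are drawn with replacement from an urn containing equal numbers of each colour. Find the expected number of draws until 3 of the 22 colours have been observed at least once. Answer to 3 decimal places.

3.148

Going from k to k+1 distinct takes a geometric number of draws with mean 22/(22-k).
Sum over k = 0,...,2: E = 22/22 + 22/21 + 22/20 = 3.1476.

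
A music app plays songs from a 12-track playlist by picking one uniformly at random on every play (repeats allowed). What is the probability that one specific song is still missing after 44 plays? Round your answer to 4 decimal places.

On each play the fixed song fails to appear with probability 11/12.
P(still missing after 44) = (11/12)^44 = 0.02174.

0.0217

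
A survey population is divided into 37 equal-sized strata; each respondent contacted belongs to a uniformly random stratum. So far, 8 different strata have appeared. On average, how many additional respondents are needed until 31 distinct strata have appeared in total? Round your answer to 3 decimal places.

The wait to go from k to k+1 distinct strata is geometric with mean 37/(37-k).
Sum over k = 8,...,30: E = 37/29 + 37/28 + 37/27 + ... + 37/8 + 37/7 = 55.9312.

55.931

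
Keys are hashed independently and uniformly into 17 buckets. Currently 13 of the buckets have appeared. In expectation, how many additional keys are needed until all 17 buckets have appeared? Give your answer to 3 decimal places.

The wait to go from k to k+1 distinct buckets is geometric with mean 17/(17-k).
Sum over k = 13,...,16: E = 17/4 + 17/3 + 17/2 + 17/1 = 35.4167.

35.417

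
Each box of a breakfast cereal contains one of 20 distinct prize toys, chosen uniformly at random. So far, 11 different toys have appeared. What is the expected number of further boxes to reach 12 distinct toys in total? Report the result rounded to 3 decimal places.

2.222

From k distinct to k+1 distinct takes on average 20/(20-k) boxes.
Only the k = 11 term is needed: E = 20/9 = 2.2222.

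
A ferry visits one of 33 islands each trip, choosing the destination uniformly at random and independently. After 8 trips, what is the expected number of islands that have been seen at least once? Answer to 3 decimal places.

For each island, P(seen in 8 trips) = 1 - (32/33)^8 = 0.2182.
By linearity of expectation, E[distinct seen] = 33·(1 - (32/33)^8) = 7.2010.

7.201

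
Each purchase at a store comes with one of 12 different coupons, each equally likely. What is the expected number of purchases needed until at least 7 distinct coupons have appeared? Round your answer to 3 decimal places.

With k distinct coupons already seen, the next new one arrives after an expected 12/(12-k) purchases.
Sum over k = 0,...,6: E = 12/12 + 12/11 + 12/10 + ... + 12/7 + 12/6 = 9.8385.

9.839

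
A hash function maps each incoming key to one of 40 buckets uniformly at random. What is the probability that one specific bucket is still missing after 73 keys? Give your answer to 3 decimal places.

Each key misses the fixed bucket with probability (40-1)/40 = 39/40, independently.
P(still missing after 73) = (39/40)^73 = 0.1575.

0.158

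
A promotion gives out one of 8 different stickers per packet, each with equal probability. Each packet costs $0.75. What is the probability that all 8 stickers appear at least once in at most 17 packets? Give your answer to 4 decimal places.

0.3656

By inclusion–exclusion over which stickers are missing,
P(all seen) = Σ_{j=0}^{8} (-1)^j C(8,j)((8-j)/8)^17
= 1.00000 - 0.82647 + 0.21047 - 0.01897 + 0.00053 - 0.00000 + 0.00000 - 0.00000 + 0.00000
= 0.36556.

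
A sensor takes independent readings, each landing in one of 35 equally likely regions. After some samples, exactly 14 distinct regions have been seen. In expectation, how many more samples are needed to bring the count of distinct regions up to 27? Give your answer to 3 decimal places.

32.463

The wait to go from k to k+1 distinct regions is geometric with mean 35/(35-k).
Sum over k = 14,...,26: E = 35/21 + 35/20 + 35/19 + ... + 35/10 + 35/9 = 32.4626.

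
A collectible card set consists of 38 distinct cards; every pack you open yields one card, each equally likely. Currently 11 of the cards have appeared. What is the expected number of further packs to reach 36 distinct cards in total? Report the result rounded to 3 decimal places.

90.875

The wait to go from k to k+1 distinct cards is geometric with mean 38/(38-k).
Sum over k = 11,...,35: E = 38/27 + 38/26 + 38/25 + ... + 38/4 + 38/3 = 90.8754.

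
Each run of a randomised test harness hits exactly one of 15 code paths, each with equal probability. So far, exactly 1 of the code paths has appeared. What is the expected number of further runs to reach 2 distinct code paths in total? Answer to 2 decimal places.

With k distinct code paths already seen, the next new one takes an expected 15/(15-k) runs.
Only the k = 1 term is needed: E = 15/14 = 1.071.

1.07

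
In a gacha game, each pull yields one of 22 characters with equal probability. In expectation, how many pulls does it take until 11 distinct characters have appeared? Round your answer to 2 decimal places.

Going from k to k+1 distinct takes a geometric number of pulls with mean 22/(22-k).
Sum over k = 0,...,10: E = 22/22 + 22/21 + 22/20 + ... + 22/13 + 22/12 = 14.761.

14.76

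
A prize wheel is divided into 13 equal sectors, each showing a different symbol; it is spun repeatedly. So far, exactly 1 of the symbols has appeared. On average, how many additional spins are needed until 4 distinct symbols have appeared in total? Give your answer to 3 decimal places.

With k distinct symbols already seen, the next new one takes an expected 13/(13-k) spins.
Sum over k = 1,...,3: E = 13/12 + 13/11 + 13/10 = 3.5652.

3.565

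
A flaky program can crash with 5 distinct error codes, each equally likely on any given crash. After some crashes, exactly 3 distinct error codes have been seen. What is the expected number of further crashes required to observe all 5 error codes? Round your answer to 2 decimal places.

7.50

From k distinct to k+1 distinct takes on average 5/(5-k) crashes.
Sum over k = 3,...,4: E = 5/2 + 5/1 = 7.500.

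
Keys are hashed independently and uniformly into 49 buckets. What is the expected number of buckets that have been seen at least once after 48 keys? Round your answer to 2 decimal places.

For each bucket, P(seen in 48 keys) = 1 - (48/49)^48 = 0.628.
By linearity of expectation, E[distinct seen] = 49·(1 - (48/49)^48) = 30.788.

30.79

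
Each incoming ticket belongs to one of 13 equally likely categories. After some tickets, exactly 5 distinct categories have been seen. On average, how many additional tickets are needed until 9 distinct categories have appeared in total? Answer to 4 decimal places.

8.2488

The wait to go from k to k+1 distinct categories is geometric with mean 13/(13-k).
Sum over k = 5,...,8: E = 13/8 + 13/7 + 13/6 + 13/5 = 8.24881.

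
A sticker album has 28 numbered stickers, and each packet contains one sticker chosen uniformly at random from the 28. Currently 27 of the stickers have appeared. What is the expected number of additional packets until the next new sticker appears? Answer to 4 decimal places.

The number of packets until the next new sticker is geometric with success probability 1/28, so its mean is 28/1.
E = 28/1 = 28.00000.

28.0000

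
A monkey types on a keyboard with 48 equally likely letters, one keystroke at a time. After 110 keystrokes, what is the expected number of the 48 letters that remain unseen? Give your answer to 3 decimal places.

For each letter, P(unseen after 110) = (47/48)^110 = 0.0987.
By linearity of expectation, E[unseen] = 48·(47/48)^110 = 4.7366.

4.737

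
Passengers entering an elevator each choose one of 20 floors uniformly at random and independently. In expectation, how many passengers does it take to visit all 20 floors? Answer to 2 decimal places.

The wait to go from k to k+1 distinct floors is geometric with mean 20/(20-k).
E[T] = 20/20 + 20/19 + 20/18 + ... + 20/2 + 20/1 = 20·H_{20}.
H_{20} = 3.598, so E[T] = 71.955.

71.95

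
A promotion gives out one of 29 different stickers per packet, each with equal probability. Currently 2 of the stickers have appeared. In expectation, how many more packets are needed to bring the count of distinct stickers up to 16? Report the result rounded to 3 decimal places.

From k distinct to k+1 distinct takes on average 29/(29-k) packets.
Sum over k = 2,...,15: E = 29/27 + 29/26 + 29/25 + ... + 29/15 + 29/14 = 20.6284.

20.628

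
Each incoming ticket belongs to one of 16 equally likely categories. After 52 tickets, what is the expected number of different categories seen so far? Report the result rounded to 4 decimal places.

For each category, P(seen in 52 tickets) = 1 - (15/16)^52 = 0.96513.
By linearity of expectation, E[distinct seen] = 16·(1 - (15/16)^52) = 15.44201.

15.4420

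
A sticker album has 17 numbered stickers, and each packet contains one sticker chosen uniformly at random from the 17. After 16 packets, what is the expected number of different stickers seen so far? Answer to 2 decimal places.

10.56

For each sticker, P(seen in 16 packets) = 1 - (16/17)^16 = 0.621.
By linearity of expectation, E[distinct seen] = 17·(1 - (16/17)^16) = 10.556.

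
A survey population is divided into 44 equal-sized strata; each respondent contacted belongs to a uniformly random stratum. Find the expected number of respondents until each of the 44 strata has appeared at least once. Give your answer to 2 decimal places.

192.40

Split into phases: going from k distinct to k+1 distinct takes on average 44/(44-k) respondents.
E[T] = 44/44 + 44/43 + 44/42 + ... + 44/2 + 44/1 = 44·H_{44}.
H_{44} = 4.373, so E[T] = 192.400.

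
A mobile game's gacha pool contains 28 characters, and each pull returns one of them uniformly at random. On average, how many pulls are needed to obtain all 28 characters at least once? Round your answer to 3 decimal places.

109.961

The wait to go from k to k+1 distinct characters is geometric with mean 28/(28-k).
E[T] = 28/28 + 28/27 + 28/26 + ... + 28/2 + 28/1 = 28·H_{28}.
H_{28} = 3.9272, so E[T] = 109.9608.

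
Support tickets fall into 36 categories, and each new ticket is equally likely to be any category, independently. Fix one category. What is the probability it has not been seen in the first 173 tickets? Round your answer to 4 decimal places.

0.0076

On each ticket the fixed category fails to appear with probability 35/36.
P(still missing after 173) = (35/36)^173 = 0.00765.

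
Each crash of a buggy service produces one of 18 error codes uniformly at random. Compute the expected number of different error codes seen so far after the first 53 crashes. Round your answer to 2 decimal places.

For each error code, P(seen in 53 crashes) = 1 - (17/18)^53 = 0.952.
By linearity of expectation, E[distinct seen] = 18·(1 - (17/18)^53) = 17.130.

17.13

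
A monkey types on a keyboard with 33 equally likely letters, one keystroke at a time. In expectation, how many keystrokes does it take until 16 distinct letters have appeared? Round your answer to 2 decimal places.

Going from k to k+1 distinct takes a geometric number of keystrokes with mean 33/(33-k).
Sum over k = 0,...,15: E = 33/33 + 33/32 + 33/31 + ... + 33/19 + 33/18 = 21.425.

21.43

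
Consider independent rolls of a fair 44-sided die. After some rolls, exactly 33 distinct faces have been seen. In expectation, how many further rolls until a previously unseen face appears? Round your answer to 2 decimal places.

4.00

Each roll yields a new face with probability (44-33)/44 = 11/44, so the wait is geometric with mean 44/11.
E = 44/11 = 4.000.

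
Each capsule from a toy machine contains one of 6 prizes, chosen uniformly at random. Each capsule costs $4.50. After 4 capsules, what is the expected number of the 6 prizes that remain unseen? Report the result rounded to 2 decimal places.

For each prize, P(unseen after 4) = (5/6)^4 = 0.482.
By linearity of expectation, E[unseen] = 6·(5/6)^4 = 2.894.

2.89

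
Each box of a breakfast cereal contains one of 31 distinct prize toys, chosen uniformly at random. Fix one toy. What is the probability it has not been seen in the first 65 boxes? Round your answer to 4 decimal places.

Each box misses the fixed toy with probability (31-1)/31 = 30/31, independently.
P(still missing after 65) = (30/31)^65 = 0.11868.

0.1187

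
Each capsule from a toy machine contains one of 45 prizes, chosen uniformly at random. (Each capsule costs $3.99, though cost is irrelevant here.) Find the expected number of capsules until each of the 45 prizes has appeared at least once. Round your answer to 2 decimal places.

The wait to go from k to k+1 distinct prizes is geometric with mean 45/(45-k).
E[T] = 45/45 + 45/44 + 45/43 + ... + 45/2 + 45/1 = 45·H_{45}.
H_{45} = 4.395, so E[T] = 197.773.

197.77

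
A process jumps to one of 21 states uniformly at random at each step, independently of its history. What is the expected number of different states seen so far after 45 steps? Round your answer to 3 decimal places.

18.663

For each state, P(seen in 45 steps) = 1 - (20/21)^45 = 0.8887.
By linearity of expectation, E[distinct seen] = 21·(1 - (20/21)^45) = 18.6628.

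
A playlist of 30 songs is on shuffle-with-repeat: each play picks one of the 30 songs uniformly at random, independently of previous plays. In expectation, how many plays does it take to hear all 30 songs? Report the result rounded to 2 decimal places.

119.85

After k distinct songs have appeared, the next play gives a new one with probability (30-k)/30, so the expected wait for the (k+1)-th is 30/(30-k).
E[T] = 30/30 + 30/29 + 30/28 + ... + 30/2 + 30/1 = 30·H_{30}.
H_{30} = 3.995, so E[T] = 119.850.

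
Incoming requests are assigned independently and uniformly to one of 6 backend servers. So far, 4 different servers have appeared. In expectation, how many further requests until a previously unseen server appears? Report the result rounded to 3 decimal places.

Each request yields a new server with probability (6-4)/6 = 2/6, so the wait is geometric with mean 6/2.
E = 6/2 = 3.0000.

3.000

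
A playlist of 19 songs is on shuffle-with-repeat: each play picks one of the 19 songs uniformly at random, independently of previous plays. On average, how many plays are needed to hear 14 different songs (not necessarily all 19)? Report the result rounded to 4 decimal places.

24.0237

With k distinct songs already seen, the next new one arrives after an expected 19/(19-k) plays.
Sum over k = 0,...,13: E = 19/19 + 19/18 + 19/17 + ... + 19/7 + 19/6 = 24.02372.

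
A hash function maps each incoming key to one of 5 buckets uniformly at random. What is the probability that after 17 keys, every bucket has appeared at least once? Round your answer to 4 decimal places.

0.8891

By inclusion–exclusion over which buckets are missing,
P(all seen) = Σ_{j=0}^{5} (-1)^j C(5,j)((5-j)/5)^17
= 1.00000 - 0.11259 + 0.00169 - 0.00000 + 0.00000 - 0.00000
= 0.88910.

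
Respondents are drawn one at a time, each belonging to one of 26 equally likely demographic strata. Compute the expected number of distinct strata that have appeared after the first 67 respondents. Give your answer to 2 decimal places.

For each stratum, P(seen in 67 respondents) = 1 - (25/26)^67 = 0.928.
By linearity of expectation, E[distinct seen] = 26·(1 - (25/26)^67) = 24.122.

24.12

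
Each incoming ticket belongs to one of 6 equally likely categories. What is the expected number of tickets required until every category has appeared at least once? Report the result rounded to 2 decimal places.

After k distinct categories have appeared, the next ticket gives a new one with probability (6-k)/6, so the expected wait for the (k+1)-th is 6/(6-k).
E[T] = 6/6 + 6/5 + 6/4 + 6/3 + 6/2 + 6/1 = 6·H_{6}.
H_{6} = 2.450, so E[T] = 14.700.

14.70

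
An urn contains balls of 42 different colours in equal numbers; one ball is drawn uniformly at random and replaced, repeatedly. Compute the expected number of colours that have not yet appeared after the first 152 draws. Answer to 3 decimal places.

For each colour, P(unseen after 152) = (41/42)^152 = 0.0257.
By linearity of expectation, E[unseen] = 42·(41/42)^152 = 1.0777.

1.078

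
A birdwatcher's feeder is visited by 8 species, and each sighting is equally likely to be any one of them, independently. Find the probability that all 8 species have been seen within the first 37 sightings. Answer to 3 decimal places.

0.943

By inclusion–exclusion over which species are missing,
P(all seen) = Σ_{j=0}^{8} (-1)^j C(8,j)((8-j)/8)^37
= 1.0000 - 0.0572 + 0.0007 - 0.0000 + 0.0000 - 0.0000 + 0.0000 - 0.0000 + 0.0000
= 0.9435.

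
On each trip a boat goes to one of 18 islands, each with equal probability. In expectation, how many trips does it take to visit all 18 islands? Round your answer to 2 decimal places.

62.91

After k distinct islands have appeared, the next trip gives a new one with probability (18-k)/18, so the expected wait for the (k+1)-th is 18/(18-k).
E[T] = 18/18 + 18/17 + 18/16 + ... + 18/2 + 18/1 = 18·H_{18}.
H_{18} = 3.495, so E[T] = 62.912.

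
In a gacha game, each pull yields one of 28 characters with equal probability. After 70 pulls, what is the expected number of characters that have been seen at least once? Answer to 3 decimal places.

25.804

For each character, P(seen in 70 pulls) = 1 - (27/28)^70 = 0.9216.
By linearity of expectation, E[distinct seen] = 28·(1 - (27/28)^70) = 25.8044.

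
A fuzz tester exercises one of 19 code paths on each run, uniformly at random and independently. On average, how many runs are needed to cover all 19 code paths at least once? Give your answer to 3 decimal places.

The wait to go from k to k+1 distinct code paths is geometric with mean 19/(19-k).
E[T] = 19/19 + 19/18 + 19/17 + ... + 19/2 + 19/1 = 19·H_{19}.
H_{19} = 3.5477, so E[T] = 67.4071.

67.407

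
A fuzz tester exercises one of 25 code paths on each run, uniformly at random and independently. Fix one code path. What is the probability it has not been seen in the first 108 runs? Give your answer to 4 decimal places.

On each run the fixed code path fails to appear with probability 24/25.
P(still missing after 108) = (24/25)^108 = 0.01217.

0.0122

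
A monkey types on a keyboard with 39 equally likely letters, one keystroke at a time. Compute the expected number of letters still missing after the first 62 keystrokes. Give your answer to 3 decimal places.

7.792

For each letter, P(unseen after 62) = (38/39)^62 = 0.1998.
By linearity of expectation, E[unseen] = 39·(38/39)^62 = 7.7919.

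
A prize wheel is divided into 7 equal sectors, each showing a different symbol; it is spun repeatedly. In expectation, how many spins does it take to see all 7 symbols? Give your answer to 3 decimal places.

18.150

Split into phases: going from k distinct to k+1 distinct takes on average 7/(7-k) spins.
E[T] = 7/7 + 7/6 + 7/5 + ... + 7/2 + 7/1 = 7·H_{7}.
H_{7} = 2.5929, so E[T] = 18.1500.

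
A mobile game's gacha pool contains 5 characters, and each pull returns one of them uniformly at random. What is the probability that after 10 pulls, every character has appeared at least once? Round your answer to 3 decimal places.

0.523

Let A_i be the event that character i is missing after 10 pulls. By inclusion–exclusion on the A_i,
P(all seen) = Σ_{j=0}^{5} (-1)^j C(5,j)((5-j)/5)^10
= 1.0000 - 0.5369 + 0.0605 - 0.0010 + 0.0000 - 0.0000
= 0.5225.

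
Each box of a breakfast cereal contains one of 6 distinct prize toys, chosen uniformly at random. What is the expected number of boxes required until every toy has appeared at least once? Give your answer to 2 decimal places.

Split into phases: going from k distinct to k+1 distinct takes on average 6/(6-k) boxes.
E[T] = 6/6 + 6/5 + 6/4 + 6/3 + 6/2 + 6/1 = 6·H_{6}.
H_{6} = 2.450, so E[T] = 14.700.

14.70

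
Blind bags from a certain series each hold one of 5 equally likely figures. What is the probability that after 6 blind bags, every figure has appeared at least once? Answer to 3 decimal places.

By inclusion–exclusion over which figures are missing,
P(all seen) = Σ_{j=0}^{5} (-1)^j C(5,j)((5-j)/5)^6
= 1.0000 - 1.3107 + 0.4666 - 0.0410 + 0.0003 - 0.0000
= 0.1152.

0.115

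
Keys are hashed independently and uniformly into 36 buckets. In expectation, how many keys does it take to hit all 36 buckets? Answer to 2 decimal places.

After k distinct buckets have appeared, the next key gives a new one with probability (36-k)/36, so the expected wait for the (k+1)-th is 36/(36-k).
E[T] = 36/36 + 36/35 + 36/34 + ... + 36/2 + 36/1 = 36·H_{36}.
H_{36} = 4.175, so E[T] = 150.284.

150.28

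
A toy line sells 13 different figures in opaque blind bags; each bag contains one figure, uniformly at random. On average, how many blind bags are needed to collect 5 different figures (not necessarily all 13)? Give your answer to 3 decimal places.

6.010

Going from k to k+1 distinct takes a geometric number of blind bags with mean 13/(13-k).
Sum over k = 0,...,4: E = 13/13 + 13/12 + 13/11 + 13/10 + 13/9 = 6.0096.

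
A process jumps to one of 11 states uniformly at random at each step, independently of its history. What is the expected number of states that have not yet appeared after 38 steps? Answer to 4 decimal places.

For each state, P(unseen after 38) = (10/11)^38 = 0.02673.
By linearity of expectation, E[unseen] = 11·(10/11)^38 = 0.29408.

0.2941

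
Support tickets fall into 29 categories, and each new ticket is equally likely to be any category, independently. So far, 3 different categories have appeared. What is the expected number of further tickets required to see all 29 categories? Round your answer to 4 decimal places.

The wait to go from k to k+1 distinct categories is geometric with mean 29/(29-k).
Sum over k = 3,...,28: E = 29/26 + 29/25 + 29/24 + ... + 29/2 + 29/1 = 111.77817.

111.7782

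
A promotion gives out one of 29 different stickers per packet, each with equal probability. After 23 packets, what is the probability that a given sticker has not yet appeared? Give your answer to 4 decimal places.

On each packet the fixed sticker fails to appear with probability 28/29.
P(still missing after 23) = (28/29)^23 = 0.44615.

0.4461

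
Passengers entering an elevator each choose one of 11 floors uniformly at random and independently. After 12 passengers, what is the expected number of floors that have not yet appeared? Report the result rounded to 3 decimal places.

3.505

For each floor, P(unseen after 12) = (10/11)^12 = 0.3186.
By linearity of expectation, E[unseen] = 11·(10/11)^12 = 3.5049.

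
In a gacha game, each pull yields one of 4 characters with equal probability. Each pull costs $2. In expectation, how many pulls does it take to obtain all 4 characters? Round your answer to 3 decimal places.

8.333

After k distinct characters have appeared, the next pull gives a new one with probability (4-k)/4, so the expected wait for the (k+1)-th is 4/(4-k).
E[T] = 4/4 + 4/3 + 4/2 + 4/1 = 4·H_{4}.
H_{4} = 2.0833, so E[T] = 8.3333.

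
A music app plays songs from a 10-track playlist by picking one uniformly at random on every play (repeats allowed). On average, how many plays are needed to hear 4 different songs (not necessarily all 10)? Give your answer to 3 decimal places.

Going from k to k+1 distinct takes a geometric number of plays with mean 10/(10-k).
Sum over k = 0,...,3: E = 10/10 + 10/9 + 10/8 + 10/7 = 4.7897.

4.790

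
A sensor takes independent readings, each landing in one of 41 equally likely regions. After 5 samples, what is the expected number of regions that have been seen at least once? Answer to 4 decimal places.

4.7620

For each region, P(seen in 5 samples) = 1 - (40/41)^5 = 0.11615.
By linearity of expectation, E[distinct seen] = 41·(1 - (40/41)^5) = 4.76197.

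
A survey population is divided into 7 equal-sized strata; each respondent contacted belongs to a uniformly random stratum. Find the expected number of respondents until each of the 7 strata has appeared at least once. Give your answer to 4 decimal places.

The wait to go from k to k+1 distinct strata is geometric with mean 7/(7-k).
E[T] = 7/7 + 7/6 + 7/5 + ... + 7/2 + 7/1 = 7·H_{7}.
H_{7} = 2.59286, so E[T] = 18.15000.

18.1500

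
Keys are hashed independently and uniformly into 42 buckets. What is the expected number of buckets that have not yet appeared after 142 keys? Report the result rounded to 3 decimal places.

1.371

For each bucket, P(unseen after 142) = (41/42)^142 = 0.0327.
By linearity of expectation, E[unseen] = 42·(41/42)^142 = 1.3714.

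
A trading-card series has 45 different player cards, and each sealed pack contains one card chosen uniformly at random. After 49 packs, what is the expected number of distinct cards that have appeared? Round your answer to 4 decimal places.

For each card, P(seen in 49 packs) = 1 - (44/45)^49 = 0.66752.
By linearity of expectation, E[distinct seen] = 45·(1 - (44/45)^49) = 30.03832.

30.0383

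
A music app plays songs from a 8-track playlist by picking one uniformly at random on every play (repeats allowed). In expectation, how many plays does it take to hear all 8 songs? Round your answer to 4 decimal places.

21.7429

Split into phases: going from k distinct to k+1 distinct takes on average 8/(8-k) plays.
E[T] = 8/8 + 8/7 + 8/6 + ... + 8/2 + 8/1 = 8·H_{8}.
H_{8} = 2.71786, so E[T] = 21.74286.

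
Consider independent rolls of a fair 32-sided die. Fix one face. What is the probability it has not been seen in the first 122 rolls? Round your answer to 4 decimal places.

0.0208

On each roll the fixed face fails to appear with probability 31/32.
P(still missing after 122) = (31/32)^122 = 0.02079.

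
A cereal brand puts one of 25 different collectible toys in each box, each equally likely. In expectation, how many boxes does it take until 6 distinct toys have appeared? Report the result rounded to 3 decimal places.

6.705

Going from k to k+1 distinct takes a geometric number of boxes with mean 25/(25-k).
Sum over k = 0,...,5: E = 25/25 + 25/24 + 25/23 + 25/22 + 25/21 + 25/20 = 6.7055.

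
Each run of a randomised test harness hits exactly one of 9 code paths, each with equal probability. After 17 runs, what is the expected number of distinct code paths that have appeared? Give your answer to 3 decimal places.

7.785

For each code path, P(seen in 17 runs) = 1 - (8/9)^17 = 0.8650.
By linearity of expectation, E[distinct seen] = 9·(1 - (8/9)^17) = 7.7848.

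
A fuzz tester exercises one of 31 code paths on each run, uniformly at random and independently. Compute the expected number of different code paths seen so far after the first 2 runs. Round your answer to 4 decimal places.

1.9677

For each code path, P(seen in 2 runs) = 1 - (30/31)^2 = 0.06348.
By linearity of expectation, E[distinct seen] = 31·(1 - (30/31)^2) = 1.96774.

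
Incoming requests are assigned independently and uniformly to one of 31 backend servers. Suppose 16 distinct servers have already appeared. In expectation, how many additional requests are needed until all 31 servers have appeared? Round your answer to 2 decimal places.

With k distinct servers already seen, the next new one takes an expected 31/(31-k) requests.
Sum over k = 16,...,30: E = 31/15 + 31/14 + 31/13 + ... + 31/2 + 31/1 = 102.865.

102.87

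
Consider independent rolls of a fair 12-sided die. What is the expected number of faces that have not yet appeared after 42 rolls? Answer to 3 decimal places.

0.311

For each face, P(unseen after 42) = (11/12)^42 = 0.0259.
By linearity of expectation, E[unseen] = 12·(11/12)^42 = 0.3105.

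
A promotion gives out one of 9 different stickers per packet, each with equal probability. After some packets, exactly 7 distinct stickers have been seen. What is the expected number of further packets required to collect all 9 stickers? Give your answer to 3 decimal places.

The wait to go from k to k+1 distinct stickers is geometric with mean 9/(9-k).
Sum over k = 7,...,8: E = 9/2 + 9/1 = 13.5000.

13.500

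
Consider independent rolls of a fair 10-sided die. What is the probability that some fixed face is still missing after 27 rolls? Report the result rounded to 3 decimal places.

0.058

On each roll the fixed face fails to appear with probability 9/10.
P(still missing after 27) = (9/10)^27 = 0.0581.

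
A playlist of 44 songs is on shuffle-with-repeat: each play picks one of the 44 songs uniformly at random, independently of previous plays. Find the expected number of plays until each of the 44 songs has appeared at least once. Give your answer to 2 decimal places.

192.40

Split into phases: going from k distinct to k+1 distinct takes on average 44/(44-k) plays.
E[T] = 44/44 + 44/43 + 44/42 + ... + 44/2 + 44/1 = 44·H_{44}.
H_{44} = 4.373, so E[T] = 192.400.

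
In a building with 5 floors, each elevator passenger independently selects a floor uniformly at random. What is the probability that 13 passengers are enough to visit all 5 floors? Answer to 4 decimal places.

By inclusion–exclusion over which floors are missing,
P(all seen) = Σ_{j=0}^{5} (-1)^j C(5,j)((5-j)/5)^13
= 1.00000 - 0.27488 + 0.01306 - 0.00007 + 0.00000 - 0.00000
= 0.73812.

0.7381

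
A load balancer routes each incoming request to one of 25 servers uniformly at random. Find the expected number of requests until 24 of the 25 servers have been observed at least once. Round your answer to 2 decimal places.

With k distinct servers already seen, the next new one arrives after an expected 25/(25-k) requests.
Sum over k = 0,...,23: E = 25/25 + 25/24 + 25/23 + ... + 25/3 + 25/2 = 70.399.

70.40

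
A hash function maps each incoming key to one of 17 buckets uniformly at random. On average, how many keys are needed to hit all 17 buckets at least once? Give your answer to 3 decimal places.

After k distinct buckets have appeared, the next key gives a new one with probability (17-k)/17, so the expected wait for the (k+1)-th is 17/(17-k).
E[T] = 17/17 + 17/16 + 17/15 + ... + 17/2 + 17/1 = 17·H_{17}.
H_{17} = 3.4396, so E[T] = 58.4724.

58.472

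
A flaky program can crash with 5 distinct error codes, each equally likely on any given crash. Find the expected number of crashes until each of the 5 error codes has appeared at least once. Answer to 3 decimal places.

11.417

After k distinct error codes have appeared, the next crash gives a new one with probability (5-k)/5, so the expected wait for the (k+1)-th is 5/(5-k).
E[T] = 5/5 + 5/4 + 5/3 + 5/2 + 5/1 = 5·H_{5}.
H_{5} = 2.2833, so E[T] = 11.4167.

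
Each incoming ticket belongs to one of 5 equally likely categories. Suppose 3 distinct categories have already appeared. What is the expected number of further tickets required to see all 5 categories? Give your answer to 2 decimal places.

7.50

The wait to go from k to k+1 distinct categories is geometric with mean 5/(5-k).
Sum over k = 3,...,4: E = 5/2 + 5/1 = 7.500.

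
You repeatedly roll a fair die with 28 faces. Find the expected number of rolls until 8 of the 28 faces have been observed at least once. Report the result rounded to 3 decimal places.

9.224

Going from k to k+1 distinct takes a geometric number of rolls with mean 28/(28-k).
Sum over k = 0,...,7: E = 28/28 + 28/27 + 28/26 + ... + 28/22 + 28/21 = 9.2241.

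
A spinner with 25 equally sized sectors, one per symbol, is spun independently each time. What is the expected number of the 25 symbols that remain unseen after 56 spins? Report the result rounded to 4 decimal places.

For each symbol, P(unseen after 56) = (24/25)^56 = 0.10167.
By linearity of expectation, E[unseen] = 25·(24/25)^56 = 2.54173.

2.5417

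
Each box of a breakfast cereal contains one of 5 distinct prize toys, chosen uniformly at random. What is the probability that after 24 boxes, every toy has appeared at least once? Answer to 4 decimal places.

0.9764

Let A_i be the event that toy i is missing after 24 boxes. By inclusion–exclusion on the A_i,
P(all seen) = Σ_{j=0}^{5} (-1)^j C(5,j)((5-j)/5)^24
= 1.00000 - 0.02361 + 0.00005 - 0.00000 + 0.00000 - 0.00000
= 0.97644.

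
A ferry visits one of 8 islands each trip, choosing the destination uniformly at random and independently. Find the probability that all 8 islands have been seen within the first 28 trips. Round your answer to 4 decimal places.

Let A_i be the event that island i is missing after 28 trips. By inclusion–exclusion on the A_i,
P(all seen) = Σ_{j=0}^{8} (-1)^j C(8,j)((8-j)/8)^28
= 1.00000 - 0.19025 + 0.00889 - 0.00011 + 0.00000 - 0.00000 + 0.00000 - 0.00000 + 0.00000
= 0.81854.

0.8185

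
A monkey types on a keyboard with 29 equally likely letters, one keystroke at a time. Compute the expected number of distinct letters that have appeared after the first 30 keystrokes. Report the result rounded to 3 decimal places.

18.880

For each letter, P(seen in 30 keystrokes) = 1 - (28/29)^30 = 0.6510.
By linearity of expectation, E[distinct seen] = 29·(1 - (28/29)^30) = 18.8796.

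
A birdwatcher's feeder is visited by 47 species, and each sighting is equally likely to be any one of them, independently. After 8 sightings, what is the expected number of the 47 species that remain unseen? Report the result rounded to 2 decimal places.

39.57

For each species, P(unseen after 8) = (46/47)^8 = 0.842.
By linearity of expectation, E[unseen] = 47·(46/47)^8 = 39.571.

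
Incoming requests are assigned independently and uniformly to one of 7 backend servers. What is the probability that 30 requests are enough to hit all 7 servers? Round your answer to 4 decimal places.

0.9322

By inclusion–exclusion over which servers are missing,
P(all seen) = Σ_{j=0}^{7} (-1)^j C(7,j)((7-j)/7)^30
= 1.00000 - 0.06866 + 0.00087 - 0.00000 + 0.00000 - 0.00000 + 0.00000 - 0.00000
= 0.93221.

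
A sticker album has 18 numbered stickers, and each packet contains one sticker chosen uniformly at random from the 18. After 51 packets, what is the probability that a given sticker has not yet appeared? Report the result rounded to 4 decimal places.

On each packet the fixed sticker fails to appear with probability 17/18.
P(still missing after 51) = (17/18)^51 = 0.05420.

0.0542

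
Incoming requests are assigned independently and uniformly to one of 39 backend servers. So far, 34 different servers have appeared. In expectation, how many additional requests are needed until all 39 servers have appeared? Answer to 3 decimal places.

The wait to go from k to k+1 distinct servers is geometric with mean 39/(39-k).
Sum over k = 34,...,38: E = 39/5 + 39/4 + 39/3 + 39/2 + 39/1 = 89.0500.

89.050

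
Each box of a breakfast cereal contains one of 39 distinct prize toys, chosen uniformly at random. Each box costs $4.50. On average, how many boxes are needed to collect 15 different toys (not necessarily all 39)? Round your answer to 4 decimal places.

18.6258

With k distinct toys already seen, the next new one arrives after an expected 39/(39-k) boxes.
Sum over k = 0,...,14: E = 39/39 + 39/38 + 39/37 + ... + 39/26 + 39/25 = 18.62581.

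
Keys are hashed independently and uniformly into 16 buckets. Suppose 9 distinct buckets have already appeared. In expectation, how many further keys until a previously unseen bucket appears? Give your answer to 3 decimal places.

2.286

The number of keys until the next new bucket is geometric with success probability 7/16, so its mean is 16/7.
E = 16/7 = 2.2857.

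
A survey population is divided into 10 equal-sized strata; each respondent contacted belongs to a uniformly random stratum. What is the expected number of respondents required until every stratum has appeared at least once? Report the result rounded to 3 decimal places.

The wait to go from k to k+1 distinct strata is geometric with mean 10/(10-k).
E[T] = 10/10 + 10/9 + 10/8 + ... + 10/2 + 10/1 = 10·H_{10}.
H_{10} = 2.9290, so E[T] = 29.2897.

29.290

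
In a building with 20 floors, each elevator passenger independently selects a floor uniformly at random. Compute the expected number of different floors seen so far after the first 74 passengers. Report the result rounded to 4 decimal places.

19.5507

For each floor, P(seen in 74 passengers) = 1 - (19/20)^74 = 0.97753.
By linearity of expectation, E[distinct seen] = 20·(1 - (19/20)^74) = 19.55066.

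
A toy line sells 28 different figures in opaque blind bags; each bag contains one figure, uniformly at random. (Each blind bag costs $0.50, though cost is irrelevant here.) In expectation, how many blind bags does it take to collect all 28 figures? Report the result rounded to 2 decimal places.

109.96

Split into phases: going from k distinct to k+1 distinct takes on average 28/(28-k) blind bags.
E[T] = 28/28 + 28/27 + 28/26 + ... + 28/2 + 28/1 = 28·H_{28}.
H_{28} = 3.927, so E[T] = 109.961.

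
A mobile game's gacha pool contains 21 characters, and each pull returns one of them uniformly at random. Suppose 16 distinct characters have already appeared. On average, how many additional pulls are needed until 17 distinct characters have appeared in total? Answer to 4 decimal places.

4.2000

With k distinct characters already seen, the next new one takes an expected 21/(21-k) pulls.
Only the k = 16 term is needed: E = 21/5 = 4.20000.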